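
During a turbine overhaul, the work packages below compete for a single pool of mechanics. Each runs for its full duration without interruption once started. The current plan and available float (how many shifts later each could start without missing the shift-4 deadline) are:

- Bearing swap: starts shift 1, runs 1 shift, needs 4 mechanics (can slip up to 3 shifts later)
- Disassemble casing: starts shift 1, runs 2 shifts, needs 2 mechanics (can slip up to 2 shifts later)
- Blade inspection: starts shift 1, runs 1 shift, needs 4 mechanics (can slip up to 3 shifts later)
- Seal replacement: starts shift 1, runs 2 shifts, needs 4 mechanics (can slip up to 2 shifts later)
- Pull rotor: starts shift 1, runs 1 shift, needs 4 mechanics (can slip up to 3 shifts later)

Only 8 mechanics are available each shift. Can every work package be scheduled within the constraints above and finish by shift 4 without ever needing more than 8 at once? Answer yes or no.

yes

Schedule Bearing swap@1, Disassemble casing@1, Blade inspection@2, Seal replacement@3, Pull rotor@3: s1:6  s2:6  s3:8  s4:4 — peak 8 ≤ 8.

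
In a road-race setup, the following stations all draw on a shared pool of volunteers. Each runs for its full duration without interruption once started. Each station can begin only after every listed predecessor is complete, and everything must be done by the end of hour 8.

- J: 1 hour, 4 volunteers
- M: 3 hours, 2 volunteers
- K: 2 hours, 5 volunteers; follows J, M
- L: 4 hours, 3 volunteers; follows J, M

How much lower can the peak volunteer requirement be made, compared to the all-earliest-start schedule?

Early-start peak: h1:6  h2:2  h3:2  h4:8  h5:8  h6:3  h7:3  h8:0 ⇒ 8.
Leveled (J@1, M@1, K@4, L@4): h1:6  h2:2  h3:2  h4:8  h5:8  h6:3  h7:3  h8:0 ⇒ 8.
Reduction 8 − 8 = 0.

0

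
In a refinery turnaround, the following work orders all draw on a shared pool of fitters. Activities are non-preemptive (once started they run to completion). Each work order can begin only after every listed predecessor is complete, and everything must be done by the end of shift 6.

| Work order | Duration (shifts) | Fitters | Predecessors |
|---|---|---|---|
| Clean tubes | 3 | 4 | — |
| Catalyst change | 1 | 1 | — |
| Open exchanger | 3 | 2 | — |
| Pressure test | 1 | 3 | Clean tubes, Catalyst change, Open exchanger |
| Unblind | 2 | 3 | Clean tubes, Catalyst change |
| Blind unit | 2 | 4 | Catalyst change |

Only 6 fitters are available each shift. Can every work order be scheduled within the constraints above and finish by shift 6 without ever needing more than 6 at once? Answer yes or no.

no

The minimum achievable peak is 7; 6 < 7, so no feasible schedule stays within the cap.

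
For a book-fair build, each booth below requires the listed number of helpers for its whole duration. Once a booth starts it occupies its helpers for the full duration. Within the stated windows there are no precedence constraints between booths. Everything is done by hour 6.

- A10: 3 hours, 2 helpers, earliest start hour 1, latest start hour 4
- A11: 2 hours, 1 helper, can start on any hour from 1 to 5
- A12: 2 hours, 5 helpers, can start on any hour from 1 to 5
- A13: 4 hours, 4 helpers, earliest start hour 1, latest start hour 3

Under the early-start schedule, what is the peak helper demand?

12

Early-start schedule: A10@1, A11@1, A12@1, A13@1.
Load per hour: hour 1: 12, hour 2: 12, hour 3: 6, hour 4: 4, hour 5: 0, hour 6: 0.
Peak is 12.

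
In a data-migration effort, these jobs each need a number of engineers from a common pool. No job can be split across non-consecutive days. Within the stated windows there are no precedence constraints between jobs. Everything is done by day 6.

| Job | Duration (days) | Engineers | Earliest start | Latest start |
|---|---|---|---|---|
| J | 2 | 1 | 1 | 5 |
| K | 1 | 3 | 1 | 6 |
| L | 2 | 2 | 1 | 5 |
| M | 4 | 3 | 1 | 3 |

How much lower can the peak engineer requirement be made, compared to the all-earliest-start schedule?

Early-start peak: d1:9  d2:6  d3:3  d4:3  d5:0  d6:0 ⇒ 9.
Leveled (J@1, K@1, L@2, M@3): d1:4  d2:3  d3:5  d4:3  d5:3  d6:3 ⇒ 5.
Reduction 9 − 5 = 4.

4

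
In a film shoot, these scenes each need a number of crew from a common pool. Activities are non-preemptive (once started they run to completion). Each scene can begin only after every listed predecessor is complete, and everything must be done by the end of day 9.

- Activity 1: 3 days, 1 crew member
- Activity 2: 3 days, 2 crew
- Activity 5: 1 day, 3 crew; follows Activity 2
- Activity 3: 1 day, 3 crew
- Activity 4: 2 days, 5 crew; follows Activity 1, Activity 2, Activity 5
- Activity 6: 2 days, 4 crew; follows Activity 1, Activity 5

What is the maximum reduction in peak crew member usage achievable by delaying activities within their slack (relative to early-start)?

4

Early-start peak: d1:6  d2:3  d3:3  d4:3  d5:9  d6:9  d7:0  d8:0  d9:0 ⇒ 9.
Leveled (Activity 1@1, Activity 2@1, Activity 5@4, Activity 3@5, Activity 4@6, Activity 6@8): d1:3  d2:3  d3:3  d4:3  d5:3  d6:5  d7:5  d8:4  d9:4 ⇒ 5.
Reduction 9 − 5 = 4.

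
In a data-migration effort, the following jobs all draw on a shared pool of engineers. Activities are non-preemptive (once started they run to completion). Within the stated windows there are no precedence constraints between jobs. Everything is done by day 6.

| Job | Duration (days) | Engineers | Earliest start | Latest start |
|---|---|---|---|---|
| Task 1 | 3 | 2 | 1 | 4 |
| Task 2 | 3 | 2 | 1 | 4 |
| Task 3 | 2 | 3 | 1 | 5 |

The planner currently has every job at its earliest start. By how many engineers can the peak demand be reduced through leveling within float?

3

Early-start peak: d1:7  d2:7  d3:4  d4:0  d5:0  d6:0 ⇒ 7.
Leveled (Task 1@1, Task 2@1, Task 3@4): d1:4  d2:4  d3:4  d4:3  d5:3  d6:0 ⇒ 4.
Reduction 7 − 4 = 3.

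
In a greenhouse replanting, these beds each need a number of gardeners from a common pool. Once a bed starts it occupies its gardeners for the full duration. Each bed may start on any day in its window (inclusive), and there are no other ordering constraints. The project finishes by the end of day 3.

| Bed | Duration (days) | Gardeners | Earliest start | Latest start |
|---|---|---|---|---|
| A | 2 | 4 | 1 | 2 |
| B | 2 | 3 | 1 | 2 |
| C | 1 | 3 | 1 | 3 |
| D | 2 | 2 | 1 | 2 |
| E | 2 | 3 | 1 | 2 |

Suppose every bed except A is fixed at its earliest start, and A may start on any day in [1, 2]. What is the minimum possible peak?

12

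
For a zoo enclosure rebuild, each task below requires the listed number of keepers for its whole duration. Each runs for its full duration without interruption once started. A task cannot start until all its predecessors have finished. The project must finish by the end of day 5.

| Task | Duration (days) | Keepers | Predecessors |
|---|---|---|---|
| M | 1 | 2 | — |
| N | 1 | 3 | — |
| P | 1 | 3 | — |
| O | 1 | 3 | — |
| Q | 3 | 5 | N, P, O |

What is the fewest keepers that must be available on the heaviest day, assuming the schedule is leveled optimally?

6

Early-start (M@1, N@1, P@1, O@1, Q@2) gives peak 11: d1:11  d2:5  d3:5  d4:5  d5:0.
Shift P→2, O→2, Q→3.
Schedule M@1, N@1, P@2, O@2, Q@3: d1:5  d2:6  d3:5  d4:5  d5:5 — peak 6.
Total keeper-days = 26 over 5 days ⇒ peak ≥ ⌈26/5⌉ = 6, so 6 is optimal.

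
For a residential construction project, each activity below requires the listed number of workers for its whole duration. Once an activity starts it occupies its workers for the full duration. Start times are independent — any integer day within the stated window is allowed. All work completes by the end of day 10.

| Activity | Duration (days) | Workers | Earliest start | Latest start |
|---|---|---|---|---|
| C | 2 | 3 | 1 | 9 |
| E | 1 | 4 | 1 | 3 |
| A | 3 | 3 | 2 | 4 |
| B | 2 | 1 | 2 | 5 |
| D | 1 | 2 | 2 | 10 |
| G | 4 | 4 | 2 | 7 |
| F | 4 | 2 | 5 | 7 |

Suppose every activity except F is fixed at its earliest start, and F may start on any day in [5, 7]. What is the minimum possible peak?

F@5: d1:7  d2:13  d3:8  d4:7  d5:6  d6:2  d7:2  d8:2  d9:0  d10:0 → peak 13
F@6: d1:7  d2:13  d3:8  d4:7  d5:4  d6:2  d7:2  d8:2  d9:2  d10:0 → peak 13
F@7: d1:7  d2:13  d3:8  d4:7  d5:4  d6:0  d7:2  d8:2  d9:2  d10:2 → peak 13
Best is F@5, peak 13.

13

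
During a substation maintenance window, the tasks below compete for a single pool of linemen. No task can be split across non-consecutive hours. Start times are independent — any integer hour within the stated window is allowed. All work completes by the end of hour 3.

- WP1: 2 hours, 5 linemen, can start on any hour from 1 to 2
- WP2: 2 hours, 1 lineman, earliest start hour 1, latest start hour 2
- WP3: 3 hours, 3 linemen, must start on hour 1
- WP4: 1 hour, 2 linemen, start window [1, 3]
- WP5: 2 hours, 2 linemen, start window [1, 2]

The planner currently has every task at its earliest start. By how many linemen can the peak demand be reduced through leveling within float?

2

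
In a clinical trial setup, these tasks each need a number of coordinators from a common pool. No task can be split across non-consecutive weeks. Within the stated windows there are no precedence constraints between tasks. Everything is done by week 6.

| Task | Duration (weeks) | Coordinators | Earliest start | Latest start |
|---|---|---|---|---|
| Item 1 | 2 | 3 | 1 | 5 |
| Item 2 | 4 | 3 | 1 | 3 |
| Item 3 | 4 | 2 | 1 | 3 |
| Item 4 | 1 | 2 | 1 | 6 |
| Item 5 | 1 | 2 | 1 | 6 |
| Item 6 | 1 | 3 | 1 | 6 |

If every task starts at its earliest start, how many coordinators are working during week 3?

At early start, week 3 has: Item 2, Item 3.
Demand: 3 + 2 = 5.

5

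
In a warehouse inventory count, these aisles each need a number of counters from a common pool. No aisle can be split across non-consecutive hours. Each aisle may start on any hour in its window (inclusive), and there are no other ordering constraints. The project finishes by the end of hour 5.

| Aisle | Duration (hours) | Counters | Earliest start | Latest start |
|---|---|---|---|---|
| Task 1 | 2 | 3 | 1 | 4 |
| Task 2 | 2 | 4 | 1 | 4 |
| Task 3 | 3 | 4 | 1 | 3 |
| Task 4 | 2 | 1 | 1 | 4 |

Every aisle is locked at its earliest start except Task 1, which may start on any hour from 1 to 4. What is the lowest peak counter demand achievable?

9

Task 1@1: h1:12  h2:12  h3:4  h4:0  h5:0 → peak 12
Task 1@2: h1:9  h2:12  h3:7  h4:0  h5:0 → peak 12
Task 1@3: h1:9  h2:9  h3:7  h4:3  h5:0 → peak 9
Task 1@4: h1:9  h2:9  h3:4  h4:3  h5:3 → peak 9
Best is Task 1@3, peak 9.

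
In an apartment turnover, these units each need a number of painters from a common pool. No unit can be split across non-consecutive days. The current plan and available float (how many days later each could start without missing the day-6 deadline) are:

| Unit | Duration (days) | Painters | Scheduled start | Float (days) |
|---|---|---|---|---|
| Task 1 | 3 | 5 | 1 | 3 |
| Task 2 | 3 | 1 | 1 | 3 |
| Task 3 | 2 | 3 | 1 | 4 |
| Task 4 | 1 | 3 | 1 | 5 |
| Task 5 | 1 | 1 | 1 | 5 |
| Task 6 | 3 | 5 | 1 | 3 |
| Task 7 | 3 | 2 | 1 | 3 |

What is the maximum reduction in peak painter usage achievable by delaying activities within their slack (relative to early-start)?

Early-start peak: d1:20  d2:16  d3:13  d4:0  d5:0  d6:0 ⇒ 20.
Leveled (Task 1@1, Task 2@1, Task 3@1, Task 4@3, Task 5@4, Task 6@4, Task 7@4): d1:9  d2:9  d3:9  d4:8  d5:7  d6:7 ⇒ 9.
Reduction 20 − 9 = 11.

11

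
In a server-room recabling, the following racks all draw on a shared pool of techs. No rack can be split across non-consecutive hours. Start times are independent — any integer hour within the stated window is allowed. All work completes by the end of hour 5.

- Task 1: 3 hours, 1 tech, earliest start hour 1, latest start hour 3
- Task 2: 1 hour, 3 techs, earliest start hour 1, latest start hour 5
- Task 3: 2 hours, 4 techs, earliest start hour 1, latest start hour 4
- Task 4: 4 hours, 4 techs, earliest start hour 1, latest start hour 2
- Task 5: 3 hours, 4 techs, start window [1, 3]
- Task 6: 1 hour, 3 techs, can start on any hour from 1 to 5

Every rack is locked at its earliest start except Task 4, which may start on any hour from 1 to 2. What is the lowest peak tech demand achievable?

15

Task 4@1: h1:19  h2:13  h3:9  h4:4  h5:0 → peak 19
Task 4@2: h1:15  h2:13  h3:9  h4:4  h5:4 → peak 15
Best is Task 4@2, peak 15.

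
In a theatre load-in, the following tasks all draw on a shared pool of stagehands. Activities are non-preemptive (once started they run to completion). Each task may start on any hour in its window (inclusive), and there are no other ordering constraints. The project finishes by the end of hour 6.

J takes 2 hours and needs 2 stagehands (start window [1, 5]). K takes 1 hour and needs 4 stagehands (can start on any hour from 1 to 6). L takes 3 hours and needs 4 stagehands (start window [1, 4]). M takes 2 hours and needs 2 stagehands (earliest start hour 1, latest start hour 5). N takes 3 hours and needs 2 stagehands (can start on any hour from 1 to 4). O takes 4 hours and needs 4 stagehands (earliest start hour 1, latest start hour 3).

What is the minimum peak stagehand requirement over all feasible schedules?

Early-start (J@1, K@1, L@1, M@1, N@1, O@1) gives peak 18: h1:18  h2:14  h3:10  h4:4  h5:0  h6:0.
Shift L→4, M→2, O→3.
Schedule J@1, K@1, L@4, M@2, N@1, O@3: h1:8  h2:6  h3:8  h4:8  h5:8  h6:8 — peak 8.
Total stagehand-hours = 46 over 6 hours ⇒ peak ≥ ⌈46/6⌉ = 8, so 8 is optimal.

8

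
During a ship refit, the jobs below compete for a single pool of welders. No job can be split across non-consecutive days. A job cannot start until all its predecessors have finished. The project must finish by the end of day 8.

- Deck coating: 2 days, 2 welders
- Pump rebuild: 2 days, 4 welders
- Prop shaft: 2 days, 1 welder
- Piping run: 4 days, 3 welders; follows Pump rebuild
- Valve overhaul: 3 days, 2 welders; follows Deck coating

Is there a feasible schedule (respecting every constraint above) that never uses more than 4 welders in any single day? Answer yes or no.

no

The minimum achievable peak is 5; 4 < 5, so no feasible schedule stays within the cap.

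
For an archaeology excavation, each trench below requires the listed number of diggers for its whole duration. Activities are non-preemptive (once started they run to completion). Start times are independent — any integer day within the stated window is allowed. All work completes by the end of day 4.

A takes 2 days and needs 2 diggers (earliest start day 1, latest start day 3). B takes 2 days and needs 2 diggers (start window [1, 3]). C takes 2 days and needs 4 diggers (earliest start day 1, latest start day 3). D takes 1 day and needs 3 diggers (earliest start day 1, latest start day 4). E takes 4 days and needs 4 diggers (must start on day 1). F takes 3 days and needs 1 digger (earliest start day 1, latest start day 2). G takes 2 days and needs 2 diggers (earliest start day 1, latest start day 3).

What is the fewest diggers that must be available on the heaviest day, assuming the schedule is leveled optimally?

Early-start (A@1, B@1, C@1, D@1, E@1, F@1, G@1) gives peak 18: d1:18  d2:15  d3:5  d4:4.
Shift C→3, F→2, G→2.
Schedule A@1, B@1, C@3, D@1, E@1, F@2, G@2: d1:11  d2:11  d3:11  d4:9 — peak 11.
Total digger-days = 42 over 4 days ⇒ peak ≥ ⌈42/4⌉ = 11, so 11 is optimal.

11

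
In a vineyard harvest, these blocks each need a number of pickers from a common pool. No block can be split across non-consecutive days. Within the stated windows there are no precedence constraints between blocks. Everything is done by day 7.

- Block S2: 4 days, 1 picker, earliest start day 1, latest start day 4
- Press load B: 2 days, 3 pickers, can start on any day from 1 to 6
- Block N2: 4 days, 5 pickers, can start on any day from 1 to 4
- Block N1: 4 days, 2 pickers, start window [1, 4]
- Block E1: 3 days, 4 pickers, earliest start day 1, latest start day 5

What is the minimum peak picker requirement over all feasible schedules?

Early-start (Block S2@1, Press load B@1, Block N2@1, Block N1@1, Block E1@1) gives peak 15: d1:15  d2:15  d3:12  d4:8  d5:0  d6:0  d7:0.
Shift Block N2→4, Block N1→3.
Schedule Block S2@1, Press load B@1, Block N2@4, Block N1@3, Block E1@1: d1:8  d2:8  d3:7  d4:8  d5:7  d6:7  d7:5 — peak 8.
Total picker-days = 50 over 7 days ⇒ peak ≥ ⌈50/7⌉ = 8, so 8 is optimal.

8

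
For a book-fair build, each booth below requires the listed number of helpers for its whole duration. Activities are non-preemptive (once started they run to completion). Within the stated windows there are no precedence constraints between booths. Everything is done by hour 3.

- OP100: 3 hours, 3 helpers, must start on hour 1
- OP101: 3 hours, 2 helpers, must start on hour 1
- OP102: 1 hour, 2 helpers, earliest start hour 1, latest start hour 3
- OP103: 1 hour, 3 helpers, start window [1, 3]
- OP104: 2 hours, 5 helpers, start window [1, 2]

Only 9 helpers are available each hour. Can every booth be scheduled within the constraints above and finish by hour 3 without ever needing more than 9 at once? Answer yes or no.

Total helper-hours = 30; over 3 hours the average is 30/3 > 9, so some hour must exceed 9.

no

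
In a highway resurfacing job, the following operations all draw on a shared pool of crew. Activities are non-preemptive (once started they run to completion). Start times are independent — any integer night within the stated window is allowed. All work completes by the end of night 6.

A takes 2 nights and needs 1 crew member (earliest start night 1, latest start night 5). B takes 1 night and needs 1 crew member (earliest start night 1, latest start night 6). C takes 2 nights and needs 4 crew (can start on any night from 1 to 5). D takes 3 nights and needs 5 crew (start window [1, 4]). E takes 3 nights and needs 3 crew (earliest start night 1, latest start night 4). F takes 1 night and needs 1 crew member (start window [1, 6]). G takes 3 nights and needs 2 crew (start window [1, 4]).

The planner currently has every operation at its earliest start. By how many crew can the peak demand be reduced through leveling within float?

Early-start peak: n1:17  n2:15  n3:10  n4:0  n5:0  n6:0 ⇒ 17.
Leveled (A@1, B@1, C@1, D@3, E@4, F@2, G@1): n1:8  n2:8  n3:7  n4:8  n5:8  n6:3 ⇒ 8.
Reduction 17 − 8 = 9.

9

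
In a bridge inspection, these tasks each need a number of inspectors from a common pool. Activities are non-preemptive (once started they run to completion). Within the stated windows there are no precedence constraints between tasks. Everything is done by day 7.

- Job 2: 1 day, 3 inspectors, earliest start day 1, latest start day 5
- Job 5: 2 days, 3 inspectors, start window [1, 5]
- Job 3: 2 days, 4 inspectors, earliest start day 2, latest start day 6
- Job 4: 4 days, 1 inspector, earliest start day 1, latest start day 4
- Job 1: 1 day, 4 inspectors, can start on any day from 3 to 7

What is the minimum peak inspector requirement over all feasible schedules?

4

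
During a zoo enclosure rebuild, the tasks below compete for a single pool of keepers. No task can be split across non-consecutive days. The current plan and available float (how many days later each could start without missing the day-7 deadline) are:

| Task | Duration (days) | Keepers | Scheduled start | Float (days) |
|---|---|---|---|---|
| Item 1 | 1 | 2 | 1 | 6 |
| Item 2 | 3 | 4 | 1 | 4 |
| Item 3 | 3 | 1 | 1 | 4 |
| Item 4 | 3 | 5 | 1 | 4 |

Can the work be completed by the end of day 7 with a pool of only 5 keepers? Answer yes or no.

Schedule Item 1@1, Item 2@2, Item 3@1, Item 4@5: d1:3  d2:5  d3:5  d4:4  d5:5  d6:5  d7:5 — peak 5 ≤ 5.

yes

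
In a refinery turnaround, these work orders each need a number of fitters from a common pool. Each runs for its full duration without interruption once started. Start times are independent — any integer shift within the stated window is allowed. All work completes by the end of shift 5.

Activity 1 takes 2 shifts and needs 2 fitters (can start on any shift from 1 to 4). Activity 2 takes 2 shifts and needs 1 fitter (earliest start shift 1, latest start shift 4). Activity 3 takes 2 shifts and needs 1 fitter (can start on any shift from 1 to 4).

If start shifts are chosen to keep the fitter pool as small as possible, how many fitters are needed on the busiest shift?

Early-start (Activity 1@1, Activity 2@1, Activity 3@1) gives peak 4: s1:4  s2:4  s3:0  s4:0  s5:0.
Shift Activity 2→3, Activity 3→3.
Schedule Activity 1@1, Activity 2@3, Activity 3@3: s1:2  s2:2  s3:2  s4:2  s5:0 — peak 2.
Total fitter-shifts = 8 over 5 shifts ⇒ peak ≥ ⌈8/5⌉ = 2, so 2 is optimal.

2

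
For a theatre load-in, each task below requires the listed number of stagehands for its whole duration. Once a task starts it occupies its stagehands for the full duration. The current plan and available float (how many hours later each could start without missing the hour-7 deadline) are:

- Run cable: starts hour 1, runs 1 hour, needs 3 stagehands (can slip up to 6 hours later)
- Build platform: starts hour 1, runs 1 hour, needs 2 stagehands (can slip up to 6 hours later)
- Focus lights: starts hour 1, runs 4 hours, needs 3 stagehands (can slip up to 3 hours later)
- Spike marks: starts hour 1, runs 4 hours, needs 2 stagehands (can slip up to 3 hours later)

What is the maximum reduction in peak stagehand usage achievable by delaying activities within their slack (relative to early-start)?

5

Early-start peak: h1:10  h2:5  h3:5  h4:5  h5:0  h6:0  h7:0 ⇒ 10.
Leveled (Run cable@1, Build platform@1, Focus lights@2, Spike marks@2): h1:5  h2:5  h3:5  h4:5  h5:5  h6:0  h7:0 ⇒ 5.
Reduction 10 − 5 = 5.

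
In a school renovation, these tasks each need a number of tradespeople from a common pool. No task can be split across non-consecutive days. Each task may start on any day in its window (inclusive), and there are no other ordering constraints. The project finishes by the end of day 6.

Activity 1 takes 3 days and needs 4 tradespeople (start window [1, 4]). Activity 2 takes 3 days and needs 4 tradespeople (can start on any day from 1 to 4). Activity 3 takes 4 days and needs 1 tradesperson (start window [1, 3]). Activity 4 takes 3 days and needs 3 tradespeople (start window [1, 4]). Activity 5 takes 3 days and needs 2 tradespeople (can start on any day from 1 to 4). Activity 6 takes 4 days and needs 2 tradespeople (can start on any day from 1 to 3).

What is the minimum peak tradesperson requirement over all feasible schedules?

10

Early-start (Activity 1@1, Activity 2@1, Activity 3@1, Activity 4@1, Activity 5@1, Activity 6@1) gives peak 16: d1:16  d2:16  d3:16  d4:3  d5:0  d6:0.
Shift Activity 2→4, Activity 5→4.
Schedule Activity 1@1, Activity 2@4, Activity 3@1, Activity 4@1, Activity 5@4, Activity 6@1: d1:10  d2:10  d3:10  d4:9  d5:6  d6:6 — peak 10.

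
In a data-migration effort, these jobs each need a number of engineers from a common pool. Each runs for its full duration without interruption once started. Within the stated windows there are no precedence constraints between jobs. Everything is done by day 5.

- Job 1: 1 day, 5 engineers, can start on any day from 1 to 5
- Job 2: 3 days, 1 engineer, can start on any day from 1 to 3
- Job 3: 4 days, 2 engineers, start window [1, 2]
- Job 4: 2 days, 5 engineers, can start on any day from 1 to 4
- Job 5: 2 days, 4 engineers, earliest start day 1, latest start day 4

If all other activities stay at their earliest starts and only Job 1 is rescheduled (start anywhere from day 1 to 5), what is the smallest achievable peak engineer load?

12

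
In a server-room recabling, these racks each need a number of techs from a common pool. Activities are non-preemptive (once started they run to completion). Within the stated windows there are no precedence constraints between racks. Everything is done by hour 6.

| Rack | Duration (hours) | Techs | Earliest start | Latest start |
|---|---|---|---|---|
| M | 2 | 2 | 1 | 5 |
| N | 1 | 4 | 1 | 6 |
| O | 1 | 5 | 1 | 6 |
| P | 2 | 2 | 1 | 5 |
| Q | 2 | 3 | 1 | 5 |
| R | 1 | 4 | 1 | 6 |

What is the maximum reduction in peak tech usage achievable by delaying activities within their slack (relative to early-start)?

14

Early-start peak: h1:20  h2:7  h3:0  h4:0  h5:0  h6:0 ⇒ 20.
Leveled (M@1, N@1, O@3, P@4, Q@4, R@2): h1:6  h2:6  h3:5  h4:5  h5:5  h6:0 ⇒ 6.
Reduction 20 − 6 = 14.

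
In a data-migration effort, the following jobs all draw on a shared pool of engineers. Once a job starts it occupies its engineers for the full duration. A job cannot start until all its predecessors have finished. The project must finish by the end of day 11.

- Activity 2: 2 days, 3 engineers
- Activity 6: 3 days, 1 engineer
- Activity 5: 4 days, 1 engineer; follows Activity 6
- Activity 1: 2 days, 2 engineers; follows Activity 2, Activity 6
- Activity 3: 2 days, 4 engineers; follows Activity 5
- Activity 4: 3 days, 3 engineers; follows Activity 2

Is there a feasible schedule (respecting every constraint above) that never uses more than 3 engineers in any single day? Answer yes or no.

no

Total engineer-days = 34; over 11 days the average is 34/11 > 3, so some day must exceed 3.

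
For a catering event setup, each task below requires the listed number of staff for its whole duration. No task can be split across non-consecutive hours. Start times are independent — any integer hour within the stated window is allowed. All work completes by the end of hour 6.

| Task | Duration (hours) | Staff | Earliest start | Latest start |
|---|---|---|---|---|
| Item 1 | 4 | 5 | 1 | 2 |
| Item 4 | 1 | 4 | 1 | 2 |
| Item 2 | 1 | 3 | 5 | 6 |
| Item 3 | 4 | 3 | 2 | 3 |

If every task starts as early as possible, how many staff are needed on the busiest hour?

Early-start schedule: Item 1@1, Item 4@1, Item 2@5, Item 3@2.
Load per hour: hour 1: 9, hour 2: 8, hour 3: 8, hour 4: 8, hour 5: 6, hour 6: 0.
Peak is 9.

9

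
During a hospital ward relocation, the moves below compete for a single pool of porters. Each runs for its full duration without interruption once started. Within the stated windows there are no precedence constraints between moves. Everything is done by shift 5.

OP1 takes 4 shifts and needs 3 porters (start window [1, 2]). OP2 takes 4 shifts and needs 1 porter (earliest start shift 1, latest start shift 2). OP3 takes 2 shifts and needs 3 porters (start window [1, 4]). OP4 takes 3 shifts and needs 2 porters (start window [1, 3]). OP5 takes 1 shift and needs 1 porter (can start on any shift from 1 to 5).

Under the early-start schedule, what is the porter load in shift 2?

At early start, shift 2 has: OP1, OP2, OP3, OP4.
Demand: 3 + 1 + 3 + 2 = 9.

9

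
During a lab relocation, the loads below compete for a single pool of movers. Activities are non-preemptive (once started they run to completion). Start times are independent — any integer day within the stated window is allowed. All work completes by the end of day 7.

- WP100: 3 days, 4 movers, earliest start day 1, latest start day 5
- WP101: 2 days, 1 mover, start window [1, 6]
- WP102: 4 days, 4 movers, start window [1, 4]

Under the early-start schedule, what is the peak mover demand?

9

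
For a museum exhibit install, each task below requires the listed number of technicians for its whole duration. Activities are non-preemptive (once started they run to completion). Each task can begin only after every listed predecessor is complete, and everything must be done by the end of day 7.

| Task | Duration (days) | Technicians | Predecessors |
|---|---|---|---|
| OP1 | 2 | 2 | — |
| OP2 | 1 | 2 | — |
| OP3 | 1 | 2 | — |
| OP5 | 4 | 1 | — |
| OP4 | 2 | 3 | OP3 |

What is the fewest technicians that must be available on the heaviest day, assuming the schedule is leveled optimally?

3

Early-start (OP1@1, OP2@1, OP3@1, OP5@1, OP4@2) gives peak 7: d1:7  d2:6  d3:4  d4:1  d5:0  d6:0  d7:0.
Shift OP2→3, OP3→4, OP4→5.
Schedule OP1@1, OP2@3, OP3@4, OP5@1, OP4@5: d1:3  d2:3  d3:3  d4:3  d5:3  d6:3  d7:0 — peak 3.
Total technician-days = 18 over 7 days ⇒ peak ≥ ⌈18/7⌉ = 3, so 3 is optimal.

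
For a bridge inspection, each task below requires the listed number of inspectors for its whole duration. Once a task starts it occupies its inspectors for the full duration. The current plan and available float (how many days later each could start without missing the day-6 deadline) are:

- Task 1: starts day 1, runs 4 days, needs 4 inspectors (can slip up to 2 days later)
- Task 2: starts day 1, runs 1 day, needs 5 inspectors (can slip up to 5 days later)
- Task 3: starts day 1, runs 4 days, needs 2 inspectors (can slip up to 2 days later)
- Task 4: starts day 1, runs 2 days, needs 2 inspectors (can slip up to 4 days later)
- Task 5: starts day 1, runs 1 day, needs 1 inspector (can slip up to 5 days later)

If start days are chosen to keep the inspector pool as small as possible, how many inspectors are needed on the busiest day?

7

Early-start (Task 1@1, Task 2@1, Task 3@1, Task 4@1, Task 5@1) gives peak 14: d1:14  d2:8  d3:6  d4:6  d5:0  d6:0.
Shift Task 2→5, Task 4→5.
Schedule Task 1@1, Task 2@5, Task 3@1, Task 4@5, Task 5@1: d1:7  d2:6  d3:6  d4:6  d5:7  d6:2 — peak 7.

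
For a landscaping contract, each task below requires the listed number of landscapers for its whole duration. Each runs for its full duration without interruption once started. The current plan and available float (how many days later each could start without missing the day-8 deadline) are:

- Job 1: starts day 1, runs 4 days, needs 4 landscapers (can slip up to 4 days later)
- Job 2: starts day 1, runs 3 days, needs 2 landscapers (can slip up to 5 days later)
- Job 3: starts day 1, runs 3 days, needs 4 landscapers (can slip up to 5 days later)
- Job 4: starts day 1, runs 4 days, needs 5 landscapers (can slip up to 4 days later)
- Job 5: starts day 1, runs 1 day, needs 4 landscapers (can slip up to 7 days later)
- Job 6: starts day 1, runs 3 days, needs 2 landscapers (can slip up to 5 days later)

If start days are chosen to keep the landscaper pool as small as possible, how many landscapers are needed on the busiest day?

Early-start (Job 1@1, Job 2@1, Job 3@1, Job 4@1, Job 5@1, Job 6@1) gives peak 21: d1:21  d2:17  d3:17  d4:9  d5:0  d6:0  d7:0  d8:0.
Shift Job 3→4, Job 4→5, Job 5→7.
Schedule Job 1@1, Job 2@1, Job 3@4, Job 4@5, Job 5@7, Job 6@1: d1:8  d2:8  d3:8  d4:8  d5:9  d6:9  d7:9  d8:5 — peak 9.

9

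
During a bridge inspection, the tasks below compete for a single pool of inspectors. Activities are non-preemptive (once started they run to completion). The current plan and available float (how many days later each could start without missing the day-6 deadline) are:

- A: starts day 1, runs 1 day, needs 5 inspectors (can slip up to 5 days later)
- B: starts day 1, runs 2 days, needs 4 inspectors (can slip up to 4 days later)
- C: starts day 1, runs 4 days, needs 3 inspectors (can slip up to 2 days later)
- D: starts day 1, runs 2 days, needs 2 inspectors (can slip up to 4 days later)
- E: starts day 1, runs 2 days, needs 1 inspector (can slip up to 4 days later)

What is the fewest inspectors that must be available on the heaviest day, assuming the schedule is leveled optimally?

Early-start (A@1, B@1, C@1, D@1, E@1) gives peak 15: d1:15  d2:10  d3:3  d4:3  d5:0  d6:0.
Shift B→2, C→2, D→4, E→4.
Schedule A@1, B@2, C@2, D@4, E@4: d1:5  d2:7  d3:7  d4:6  d5:6  d6:0 — peak 7.

7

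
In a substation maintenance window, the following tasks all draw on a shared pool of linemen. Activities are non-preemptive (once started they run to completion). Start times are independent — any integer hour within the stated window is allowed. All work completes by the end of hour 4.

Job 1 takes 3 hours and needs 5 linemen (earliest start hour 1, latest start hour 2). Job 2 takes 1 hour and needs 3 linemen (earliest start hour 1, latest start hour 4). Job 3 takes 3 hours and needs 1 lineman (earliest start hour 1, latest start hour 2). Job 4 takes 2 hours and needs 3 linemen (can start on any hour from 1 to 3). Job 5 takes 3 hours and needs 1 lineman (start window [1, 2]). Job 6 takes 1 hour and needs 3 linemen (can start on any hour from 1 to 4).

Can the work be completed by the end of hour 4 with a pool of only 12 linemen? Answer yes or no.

Schedule Job 1@1, Job 2@1, Job 3@1, Job 4@2, Job 5@1, Job 6@4: h1:10  h2:10  h3:10  h4:3 — peak 10 ≤ 12.

yes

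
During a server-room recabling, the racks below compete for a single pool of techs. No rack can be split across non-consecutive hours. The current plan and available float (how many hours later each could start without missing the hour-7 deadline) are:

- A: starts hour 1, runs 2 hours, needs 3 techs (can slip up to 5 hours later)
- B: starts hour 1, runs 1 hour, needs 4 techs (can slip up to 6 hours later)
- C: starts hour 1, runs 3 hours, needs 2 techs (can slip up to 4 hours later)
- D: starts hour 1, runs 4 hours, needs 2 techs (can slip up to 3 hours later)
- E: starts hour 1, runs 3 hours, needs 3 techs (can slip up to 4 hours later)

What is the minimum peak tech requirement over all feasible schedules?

5

Early-start (A@1, B@1, C@1, D@1, E@1) gives peak 14: h1:14  h2:10  h3:7  h4:2  h5:0  h6:0  h7:0.
Shift B→7, D→3, E→4.
Schedule A@1, B@7, C@1, D@3, E@4: h1:5  h2:5  h3:4  h4:5  h5:5  h6:5  h7:4 — peak 5.
Total tech-hours = 33 over 7 hours ⇒ peak ≥ ⌈33/7⌉ = 5, so 5 is optimal.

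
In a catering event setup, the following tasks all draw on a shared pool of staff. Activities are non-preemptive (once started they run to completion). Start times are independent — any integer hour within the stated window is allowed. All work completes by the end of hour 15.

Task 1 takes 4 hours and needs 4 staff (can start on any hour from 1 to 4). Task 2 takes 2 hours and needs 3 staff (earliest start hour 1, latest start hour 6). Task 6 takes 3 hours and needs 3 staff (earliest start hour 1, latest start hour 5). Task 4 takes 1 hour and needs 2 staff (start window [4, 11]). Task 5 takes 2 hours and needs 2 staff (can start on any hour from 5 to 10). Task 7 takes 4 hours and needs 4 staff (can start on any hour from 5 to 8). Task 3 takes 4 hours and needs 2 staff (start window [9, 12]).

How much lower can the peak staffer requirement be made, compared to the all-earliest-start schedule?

Early-start peak: h1:10  h2:10  h3:7  h4:6  h5:6  h6:6  h7:4  h8:4  h9:2  h10:2  h11:2  h12:2  h13:0  h14:0  h15:0 ⇒ 10.
Leveled (Task 1@1, Task 2@5, Task 6@5, Task 4@4, Task 5@7, Task 7@8, Task 3@9): h1:4  h2:4  h3:4  h4:6  h5:6  h6:6  h7:5  h8:6  h9:6  h10:6  h11:6  h12:2  h13:0  h14:0  h15:0 ⇒ 6.
Reduction 10 − 6 = 4.

4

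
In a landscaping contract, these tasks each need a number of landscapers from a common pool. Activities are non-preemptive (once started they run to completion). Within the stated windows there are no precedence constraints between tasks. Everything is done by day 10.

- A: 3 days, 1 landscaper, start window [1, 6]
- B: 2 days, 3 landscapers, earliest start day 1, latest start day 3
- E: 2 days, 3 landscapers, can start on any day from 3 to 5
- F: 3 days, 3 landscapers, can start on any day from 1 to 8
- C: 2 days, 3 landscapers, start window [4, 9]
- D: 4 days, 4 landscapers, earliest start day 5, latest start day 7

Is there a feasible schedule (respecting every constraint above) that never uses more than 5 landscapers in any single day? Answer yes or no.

no

The minimum achievable peak is 6; 5 < 6, so no feasible schedule stays within the cap.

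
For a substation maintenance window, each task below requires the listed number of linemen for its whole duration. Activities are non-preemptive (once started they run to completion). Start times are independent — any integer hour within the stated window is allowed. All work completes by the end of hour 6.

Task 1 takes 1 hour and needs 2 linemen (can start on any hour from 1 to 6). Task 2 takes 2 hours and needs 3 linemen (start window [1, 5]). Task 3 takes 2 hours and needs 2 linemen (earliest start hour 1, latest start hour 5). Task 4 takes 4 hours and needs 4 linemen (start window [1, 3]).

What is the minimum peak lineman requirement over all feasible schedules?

Early-start (Task 1@1, Task 2@1, Task 3@1, Task 4@1) gives peak 11: h1:11  h2:9  h3:4  h4:4  h5:0  h6:0.
Shift Task 3→2, Task 4→3.
Schedule Task 1@1, Task 2@1, Task 3@2, Task 4@3: h1:5  h2:5  h3:6  h4:4  h5:4  h6:4 — peak 6.

6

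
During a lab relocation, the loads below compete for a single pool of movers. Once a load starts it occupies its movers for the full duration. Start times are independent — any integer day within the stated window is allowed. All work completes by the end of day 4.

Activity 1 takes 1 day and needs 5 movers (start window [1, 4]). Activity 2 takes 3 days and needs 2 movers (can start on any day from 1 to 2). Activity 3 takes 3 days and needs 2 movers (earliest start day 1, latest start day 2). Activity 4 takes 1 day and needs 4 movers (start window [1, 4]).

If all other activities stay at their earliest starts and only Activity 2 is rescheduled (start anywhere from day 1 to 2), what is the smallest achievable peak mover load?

Activity 2@1: d1:13  d2:4  d3:4  d4:0 → peak 13
Activity 2@2: d1:11  d2:4  d3:4  d4:2 → peak 11
Best is Activity 2@2, peak 11.

11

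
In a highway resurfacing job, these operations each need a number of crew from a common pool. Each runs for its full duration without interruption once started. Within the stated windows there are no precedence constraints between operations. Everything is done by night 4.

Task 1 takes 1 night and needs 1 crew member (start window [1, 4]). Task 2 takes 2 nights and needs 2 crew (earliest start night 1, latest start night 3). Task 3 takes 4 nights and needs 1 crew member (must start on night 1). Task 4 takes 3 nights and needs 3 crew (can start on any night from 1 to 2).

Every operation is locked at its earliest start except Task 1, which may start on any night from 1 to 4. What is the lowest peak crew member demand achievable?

Task 1@1: n1:7  n2:6  n3:4  n4:1 → peak 7
Task 1@2: n1:6  n2:7  n3:4  n4:1 → peak 7
Task 1@3: n1:6  n2:6  n3:5  n4:1 → peak 6
Task 1@4: n1:6  n2:6  n3:4  n4:2 → peak 6
Best is Task 1@3, peak 6.

6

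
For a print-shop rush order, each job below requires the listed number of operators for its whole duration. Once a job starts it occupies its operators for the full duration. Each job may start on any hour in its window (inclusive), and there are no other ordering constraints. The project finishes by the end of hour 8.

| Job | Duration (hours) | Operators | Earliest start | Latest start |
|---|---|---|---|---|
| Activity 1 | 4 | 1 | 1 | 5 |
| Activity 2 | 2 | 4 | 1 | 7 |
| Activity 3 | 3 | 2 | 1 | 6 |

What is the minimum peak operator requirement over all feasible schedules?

4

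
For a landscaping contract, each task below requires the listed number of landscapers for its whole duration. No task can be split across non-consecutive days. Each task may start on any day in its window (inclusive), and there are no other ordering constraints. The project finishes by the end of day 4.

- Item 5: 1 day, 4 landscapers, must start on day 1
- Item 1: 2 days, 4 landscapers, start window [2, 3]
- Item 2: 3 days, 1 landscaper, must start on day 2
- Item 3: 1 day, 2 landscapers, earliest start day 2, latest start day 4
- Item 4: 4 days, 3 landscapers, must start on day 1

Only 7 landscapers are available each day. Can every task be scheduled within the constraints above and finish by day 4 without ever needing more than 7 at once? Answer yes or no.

no

Total landscaper-days = 29; over 4 days the average is 29/4 > 7, so some day must exceed 7.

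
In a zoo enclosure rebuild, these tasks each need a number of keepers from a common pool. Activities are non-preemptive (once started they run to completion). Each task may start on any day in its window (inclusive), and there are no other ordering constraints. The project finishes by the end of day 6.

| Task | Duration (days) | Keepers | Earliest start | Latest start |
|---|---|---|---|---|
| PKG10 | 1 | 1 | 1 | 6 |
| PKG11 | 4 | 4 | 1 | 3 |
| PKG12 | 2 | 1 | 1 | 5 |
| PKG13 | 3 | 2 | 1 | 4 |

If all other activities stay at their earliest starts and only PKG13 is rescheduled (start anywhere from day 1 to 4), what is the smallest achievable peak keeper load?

6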